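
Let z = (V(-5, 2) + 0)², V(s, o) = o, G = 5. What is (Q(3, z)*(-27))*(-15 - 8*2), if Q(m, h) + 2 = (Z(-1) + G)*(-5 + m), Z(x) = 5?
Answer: -18414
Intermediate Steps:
z = 4 (z = (2 + 0)² = 2² = 4)
Q(m, h) = -52 + 10*m (Q(m, h) = -2 + (5 + 5)*(-5 + m) = -2 + 10*(-5 + m) = -2 + (-50 + 10*m) = -52 + 10*m)
(Q(3, z)*(-27))*(-15 - 8*2) = ((-52 + 10*3)*(-27))*(-15 - 8*2) = ((-52 + 30)*(-27))*(-15 - 16) = -22*(-27)*(-31) = 594*(-31) = -18414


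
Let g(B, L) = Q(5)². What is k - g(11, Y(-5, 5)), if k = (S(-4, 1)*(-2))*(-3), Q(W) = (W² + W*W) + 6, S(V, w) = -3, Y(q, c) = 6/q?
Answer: -3154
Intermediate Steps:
Q(W) = 6 + 2*W² (Q(W) = (W² + W²) + 6 = 2*W² + 6 = 6 + 2*W²)
g(B, L) = 3136 (g(B, L) = (6 + 2*5²)² = (6 + 2*25)² = (6 + 50)² = 56² = 3136)
k = -18 (k = -3*(-2)*(-3) = 6*(-3) = -18)
k - g(11, Y(-5, 5)) = -18 - 1*3136 = -18 - 3136 = -3154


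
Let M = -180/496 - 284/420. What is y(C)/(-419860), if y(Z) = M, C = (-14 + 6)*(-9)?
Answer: 13529/5466577200 ≈ 2.4749e-6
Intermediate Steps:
M = -13529/13020 (M = -180*1/496 - 284*1/420 = -45/124 - 71/105 = -13529/13020 ≈ -1.0391)
C = 72 (C = -8*(-9) = 72)
y(Z) = -13529/13020
y(C)/(-419860) = -13529/13020/(-419860) = -13529/13020*(-1/419860) = 13529/5466577200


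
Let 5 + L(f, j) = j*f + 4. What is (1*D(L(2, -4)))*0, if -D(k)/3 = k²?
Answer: 0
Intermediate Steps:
L(f, j) = -1 + f*j (L(f, j) = -5 + (j*f + 4) = -5 + (f*j + 4) = -5 + (4 + f*j) = -1 + f*j)
D(k) = -3*k²
(1*D(L(2, -4)))*0 = (1*(-3*(-1 + 2*(-4))²))*0 = (1*(-3*(-1 - 8)²))*0 = (1*(-3*(-9)²))*0 = (1*(-3*81))*0 = (1*(-243))*0 = -243*0 = 0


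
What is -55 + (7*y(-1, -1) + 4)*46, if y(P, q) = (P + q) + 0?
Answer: -515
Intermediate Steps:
y(P, q) = P + q
-55 + (7*y(-1, -1) + 4)*46 = -55 + (7*(-1 - 1) + 4)*46 = -55 + (7*(-2) + 4)*46 = -55 + (-14 + 4)*46 = -55 - 10*46 = -55 - 460 = -515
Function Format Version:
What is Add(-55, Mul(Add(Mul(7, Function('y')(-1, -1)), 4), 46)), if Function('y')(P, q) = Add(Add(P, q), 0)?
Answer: -515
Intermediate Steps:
Function('y')(P, q) = Add(P, q)
Add(-55, Mul(Add(Mul(7, Function('y')(-1, -1)), 4), 46)) = Add(-55, Mul(Add(Mul(7, Add(-1, -1)), 4), 46)) = Add(-55, Mul(Add(Mul(7, -2), 4), 46)) = Add(-55, Mul(Add(-14, 4), 46)) = Add(-55, Mul(-10, 46)) = Add(-55, -460) = -515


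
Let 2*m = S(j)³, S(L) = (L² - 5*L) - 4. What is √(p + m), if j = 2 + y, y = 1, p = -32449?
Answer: 3*I*√3661 ≈ 181.52*I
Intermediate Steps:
j = 3 (j = 2 + 1 = 3)
S(L) = -4 + L² - 5*L
m = -500 (m = (-4 + 3² - 5*3)³/2 = (-4 + 9 - 15)³/2 = (½)*(-10)³ = (½)*(-1000) = -500)
√(p + m) = √(-32449 - 500) = √(-32949) = 3*I*√3661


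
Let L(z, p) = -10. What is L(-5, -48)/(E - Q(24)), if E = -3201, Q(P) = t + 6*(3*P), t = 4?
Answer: 10/3637 ≈ 0.0027495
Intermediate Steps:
Q(P) = 4 + 18*P (Q(P) = 4 + 6*(3*P) = 4 + 18*P)
L(-5, -48)/(E - Q(24)) = -10/(-3201 - (4 + 18*24)) = -10/(-3201 - (4 + 432)) = -10/(-3201 - 1*436) = -10/(-3201 - 436) = -10/(-3637) = -10*(-1/3637) = 10/3637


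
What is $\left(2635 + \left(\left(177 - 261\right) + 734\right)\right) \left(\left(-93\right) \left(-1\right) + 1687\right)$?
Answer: $5847300$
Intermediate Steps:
$\left(2635 + \left(\left(177 - 261\right) + 734\right)\right) \left(\left(-93\right) \left(-1\right) + 1687\right) = \left(2635 + \left(-84 + 734\right)\right) \left(93 + 1687\right) = \left(2635 + 650\right) 1780 = 3285 \cdot 1780 = 5847300$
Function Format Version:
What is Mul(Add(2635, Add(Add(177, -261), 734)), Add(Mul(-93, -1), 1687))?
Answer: 5847300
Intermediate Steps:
Mul(Add(2635, Add(Add(177, -261), 734)), Add(Mul(-93, -1), 1687)) = Mul(Add(2635, Add(-84, 734)), Add(93, 1687)) = Mul(Add(2635, 650), 1780) = Mul(3285, 1780) = 5847300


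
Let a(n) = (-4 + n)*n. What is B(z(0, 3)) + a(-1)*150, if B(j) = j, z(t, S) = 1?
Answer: 751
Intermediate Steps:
a(n) = n*(-4 + n)
B(z(0, 3)) + a(-1)*150 = 1 - (-4 - 1)*150 = 1 - 1*(-5)*150 = 1 + 5*150 = 1 + 750 = 751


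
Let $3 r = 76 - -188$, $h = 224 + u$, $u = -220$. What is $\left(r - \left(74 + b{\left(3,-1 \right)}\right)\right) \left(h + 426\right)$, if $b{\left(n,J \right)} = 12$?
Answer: $860$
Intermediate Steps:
$h = 4$ ($h = 224 - 220 = 4$)
$r = 88$ ($r = \frac{76 - -188}{3} = \frac{76 + 188}{3} = \frac{1}{3} \cdot 264 = 88$)
$\left(r - \left(74 + b{\left(3,-1 \right)}\right)\right) \left(h + 426\right) = \left(88 - 86\right) \left(4 + 426\right) = \left(88 - 86\right) 430 = 2 \cdot 430 = 860$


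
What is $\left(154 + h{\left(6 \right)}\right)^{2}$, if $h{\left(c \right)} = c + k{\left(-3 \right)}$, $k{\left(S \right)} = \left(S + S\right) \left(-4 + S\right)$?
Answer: $40804$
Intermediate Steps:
$k{\left(S \right)} = 2 S \left(-4 + S\right)$
$h{\left(c \right)} = 42 + c$ ($h{\left(c \right)} = c + 2 \left(-3\right) \left(-4 - 3\right) = c + 2 \left(-3\right) \left(-7\right) = c + 42 = 42 + c$)
$\left(154 + h{\left(6 \right)}\right)^{2} = \left(154 + \left(42 + 6\right)\right)^{2} = \left(154 + 48\right)^{2} = 202^{2} = 40804$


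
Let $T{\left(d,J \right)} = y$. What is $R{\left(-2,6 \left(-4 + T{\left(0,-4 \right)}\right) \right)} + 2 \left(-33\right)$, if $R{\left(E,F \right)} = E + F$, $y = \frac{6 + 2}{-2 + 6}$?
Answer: $-80$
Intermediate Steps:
$y = 2$ ($y = \frac{8}{4} = 8 \cdot \frac{1}{4} = 2$)
$T{\left(d,J \right)} = 2$
$R{\left(-2,6 \left(-4 + T{\left(0,-4 \right)}\right) \right)} + 2 \left(-33\right) = \left(-2 + 6 \left(-4 + 2\right)\right) + 2 \left(-33\right) = \left(-2 + 6 \left(-2\right)\right) - 66 = \left(-2 - 12\right) - 66 = -14 - 66 = -80$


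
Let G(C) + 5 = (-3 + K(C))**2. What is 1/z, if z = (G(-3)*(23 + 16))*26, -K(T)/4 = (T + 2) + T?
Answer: 1/166296 ≈ 6.0134e-6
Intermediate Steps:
K(T) = -8 - 8*T (K(T) = -4*((T + 2) + T) = -4*((2 + T) + T) = -4*(2 + 2*T) = -8 - 8*T)
G(C) = -5 + (-11 - 8*C)**2 (G(C) = -5 + (-3 + (-8 - 8*C))**2 = -5 + (-11 - 8*C)**2)
z = 166296 (z = ((-5 + (11 + 8*(-3))**2)*(23 + 16))*26 = ((-5 + (11 - 24)**2)*39)*26 = ((-5 + (-13)**2)*39)*26 = ((-5 + 169)*39)*26 = (164*39)*26 = 6396*26 = 166296)
1/z = 1/166296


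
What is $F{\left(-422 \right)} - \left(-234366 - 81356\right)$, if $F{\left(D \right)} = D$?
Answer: $315300$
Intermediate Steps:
$F{\left(-422 \right)} - \left(-234366 - 81356\right) = -422 - \left(-234366 - 81356\right) = -422 - -315722 = -422 + 315722 = 315300$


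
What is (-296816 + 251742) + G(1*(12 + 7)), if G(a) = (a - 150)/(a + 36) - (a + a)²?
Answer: -2558621/55 ≈ -46520.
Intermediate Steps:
G(a) = -4*a² + (-150 + a)/(36 + a) (G(a) = (-150 + a)/(36 + a) - (2*a)² = (-150 + a)/(36 + a) - 4*a² = -4*a² + (-150 + a)/(36 + a))
(-296816 + 251742) + G(1*(12 + 7)) = (-296816 + 251742) + (-150 + 1*(12 + 7) - 144*(12 + 7)² - 4*(12 + 7)³)/(36 + 1*(12 + 7)) = -45074 + (-150 + 1*19 - 144*(1*19)² - 4*(1*19)³)/(36 + 1*19) = -45074 + (-150 + 19 - 144*19² - 4*19³)/(36 + 19) = -45074 + (-150 + 19 - 144*361 - 4*6859)/55 = -45074 + (-150 + 19 - 51984 - 27436)/55 = -45074 + (1/55)*(-79551) = -45074 - 79551/55 = -2558621/55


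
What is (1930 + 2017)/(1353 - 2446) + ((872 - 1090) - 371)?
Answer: -647724/1093 ≈ -592.61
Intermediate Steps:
(1930 + 2017)/(1353 - 2446) + ((872 - 1090) - 371) = 3947/(-1093) + (-218 - 371) = 3947*(-1/1093) - 589 = -3947/1093 - 589 = -647724/1093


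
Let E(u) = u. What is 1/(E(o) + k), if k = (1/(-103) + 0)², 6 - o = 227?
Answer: -10609/2344588 ≈ -0.0045249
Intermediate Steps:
o = -221 (o = 6 - 1*227 = 6 - 227 = -221)
k = 1/10609 (k = (-1/103 + 0)² = (-1/103)² = 1/10609 ≈ 9.4260e-5)
1/(E(o) + k) = 1/(-221 + 1/10609) = 1/(-2344588/10609) = -10609/2344588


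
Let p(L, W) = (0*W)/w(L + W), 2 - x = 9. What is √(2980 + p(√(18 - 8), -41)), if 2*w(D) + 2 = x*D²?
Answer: 2*√745 ≈ 54.589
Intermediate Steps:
x = -7 (x = 2 - 1*9 = 2 - 9 = -7)
w(D) = -1 - 7*D²/2 (w(D) = -1 + (-7*D²)/2 = -1 - 7*D²/2)
p(L, W) = 0 (p(L, W) = (0*W)/(-1 - 7*(L + W)²/2) = 0/(-1 - 7*(L + W)²/2) = 0)
√(2980 + p(√(18 - 8), -41)) = √(2980 + 0) = √2980 = 2*√745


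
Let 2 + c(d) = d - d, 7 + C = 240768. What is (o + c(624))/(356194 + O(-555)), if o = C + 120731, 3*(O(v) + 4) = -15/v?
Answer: 40125390/39537091 ≈ 1.0149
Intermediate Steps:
C = 240761 (C = -7 + 240768 = 240761)
c(d) = -2 (c(d) = -2 + (d - d) = -2 + 0 = -2)
O(v) = -4 - 5/v (O(v) = -4 + (-15/v)/3 = -4 - 5/v)
o = 361492 (o = 240761 + 120731 = 361492)
(o + c(624))/(356194 + O(-555)) = (361492 - 2)/(356194 + (-4 - 5/(-555))) = 361490/(356194 + (-4 - 5*(-1/555))) = 361490/(356194 + (-4 + 1/111)) = 361490/(356194 - 443/111) = 361490/(39537091/111) = 361490*(111/39537091) = 40125390/39537091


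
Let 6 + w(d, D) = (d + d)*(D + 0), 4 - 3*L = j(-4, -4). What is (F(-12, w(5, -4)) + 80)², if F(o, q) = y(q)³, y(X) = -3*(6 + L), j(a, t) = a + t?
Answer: 724686400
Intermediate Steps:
L = 4 (L = 4/3 - (-4 - 4)/3 = 4/3 - ⅓*(-8) = 4/3 + 8/3 = 4)
w(d, D) = -6 + 2*D*d (w(d, D) = -6 + (d + d)*(D + 0) = -6 + (2*d)*D = -6 + 2*D*d)
y(X) = -30 (y(X) = -3*(6 + 4) = -3*10 = -30)
F(o, q) = -27000 (F(o, q) = (-30)³ = -27000)
(F(-12, w(5, -4)) + 80)² = (-27000 + 80)² = (-26920)² = 724686400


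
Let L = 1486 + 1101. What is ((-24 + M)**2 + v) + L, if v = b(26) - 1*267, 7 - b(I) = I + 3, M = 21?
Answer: 2307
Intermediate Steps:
b(I) = 4 - I (b(I) = 7 - (I + 3) = 7 - (3 + I) = 7 + (-3 - I) = 4 - I)
v = -289 (v = (4 - 1*26) - 1*267 = (4 - 26) - 267 = -22 - 267 = -289)
L = 2587
((-24 + M)**2 + v) + L = ((-24 + 21)**2 - 289) + 2587 = ((-3)**2 - 289) + 2587 = (9 - 289) + 2587 = -280 + 2587 = 2307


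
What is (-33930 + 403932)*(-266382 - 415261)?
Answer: -252209273286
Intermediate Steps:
(-33930 + 403932)*(-266382 - 415261) = 370002*(-681643) = -252209273286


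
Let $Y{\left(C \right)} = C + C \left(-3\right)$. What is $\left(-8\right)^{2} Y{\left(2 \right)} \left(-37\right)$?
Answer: $9472$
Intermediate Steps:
$Y{\left(C \right)} = - 2 C$ ($Y{\left(C \right)} = C - 3 C = - 2 C$)
$\left(-8\right)^{2} Y{\left(2 \right)} \left(-37\right) = \left(-8\right)^{2} \left(\left(-2\right) 2\right) \left(-37\right) = 64 \left(-4\right) \left(-37\right) = \left(-256\right) \left(-37\right) = 9472$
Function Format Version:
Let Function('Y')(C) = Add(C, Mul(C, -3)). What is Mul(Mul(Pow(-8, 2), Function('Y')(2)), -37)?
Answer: 9472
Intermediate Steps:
Function('Y')(C) = Mul(-2, C) (Function('Y')(C) = Add(C, Mul(-3, C)) = Mul(-2, C))
Mul(Mul(Pow(-8, 2), Function('Y')(2)), -37) = Mul(Mul(Pow(-8, 2), Mul(-2, 2)), -37) = Mul(Mul(64, -4), -37) = Mul(-256, -37) = 9472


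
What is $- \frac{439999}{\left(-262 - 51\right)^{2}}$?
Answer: $- \frac{439999}{97969} \approx -4.4912$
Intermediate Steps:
$- \frac{439999}{\left(-262 - 51\right)^{2}} = - \frac{439999}{\left(-313\right)^{2}} = - \frac{439999}{97969}$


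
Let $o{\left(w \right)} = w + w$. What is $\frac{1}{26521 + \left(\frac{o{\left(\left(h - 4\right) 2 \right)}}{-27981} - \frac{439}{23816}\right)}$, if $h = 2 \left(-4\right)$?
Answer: $\frac{222131832}{5891154602975} \approx 3.7706 \cdot 10^{-5}$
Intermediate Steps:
$h = -8$
$o{\left(w \right)} = 2 w$
$\frac{1}{26521 + \left(\frac{o{\left(\left(h - 4\right) 2 \right)}}{-27981} - \frac{439}{23816}\right)} = \frac{1}{26521 - \left(\frac{439}{23816} - \frac{2 \left(-8 - 4\right) 2}{-27981}\right)} = \frac{1}{26521 - \left(\frac{439}{23816} - 2 \left(\left(-12\right) 2\right) \left(- \frac{1}{27981}\right)\right)} = \frac{1}{26521 - \left(\frac{439}{23816} - 2 \left(-24\right) \left(- \frac{1}{27981}\right)\right)} = \frac{1}{26521 - \frac{3713497}{222131832}} = \frac{1}{\frac{5891154602975}{222131832}} = \frac{222131832}{5891154602975}$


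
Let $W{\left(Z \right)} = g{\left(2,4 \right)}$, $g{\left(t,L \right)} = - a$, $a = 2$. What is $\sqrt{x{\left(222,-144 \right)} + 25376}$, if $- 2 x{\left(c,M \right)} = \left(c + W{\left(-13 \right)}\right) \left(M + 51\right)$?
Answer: $\sqrt{35606} \approx 188.7$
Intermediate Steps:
$g{\left(t,L \right)} = -2$ ($g{\left(t,L \right)} = \left(-1\right) 2 = -2$)
$W{\left(Z \right)} = -2$
$x{\left(c,M \right)} = - \frac{\left(-2 + c\right) \left(51 + M\right)}{2}$ ($x{\left(c,M \right)} = - \frac{\left(c - 2\right) \left(M + 51\right)}{2} = - \frac{\left(-2 + c\right) \left(51 + M\right)}{2}$)
$\sqrt{x{\left(222,-144 \right)} + 25376} = \sqrt{\left(51 - 144 - 5661 - \left(-72\right) 222\right) + 25376} = \sqrt{\left(51 - 144 - 5661 + 15984\right) + 25376} = \sqrt{10230 + 25376} = \sqrt{35606}$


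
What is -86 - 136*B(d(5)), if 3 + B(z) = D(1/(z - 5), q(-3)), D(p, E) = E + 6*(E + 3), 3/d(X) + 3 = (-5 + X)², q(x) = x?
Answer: 730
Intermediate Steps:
d(X) = 3/(-3 + (-5 + X)²)
D(p, E) = 18 + 7*E (D(p, E) = E + 6*(3 + E) = E + (18 + 6*E) = 18 + 7*E)
B(z) = -6 (B(z) = -3 + (18 + 7*(-3)) = -3 + (18 - 21) = -3 - 3 = -6)
-86 - 136*B(d(5)) = -86 - 136*(-6) = -86 + 816 = 730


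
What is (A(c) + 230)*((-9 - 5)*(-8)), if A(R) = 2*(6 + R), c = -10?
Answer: 24864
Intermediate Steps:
A(R) = 12 + 2*R
(A(c) + 230)*((-9 - 5)*(-8)) = ((12 + 2*(-10)) + 230)*((-9 - 5)*(-8)) = ((12 - 20) + 230)*(-14*(-8)) = (-8 + 230)*112 = 222*112 = 24864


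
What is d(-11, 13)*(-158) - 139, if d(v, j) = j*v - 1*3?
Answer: 22929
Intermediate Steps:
d(v, j) = -3 + j*v (d(v, j) = j*v - 3 = -3 + j*v)
d(-11, 13)*(-158) - 139 = (-3 + 13*(-11))*(-158) - 139 = (-3 - 143)*(-158) - 139 = -146*(-158) - 139 = 23068 - 139 = 22929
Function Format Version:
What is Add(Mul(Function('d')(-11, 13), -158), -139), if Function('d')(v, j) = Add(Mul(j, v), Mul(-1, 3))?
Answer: 22929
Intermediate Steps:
Function('d')(v, j) = Add(-3, Mul(j, v)) (Function('d')(v, j) = Add(Mul(j, v), -3) = Add(-3, Mul(j, v)))
Add(Mul(Function('d')(-11, 13), -158), -139) = Add(Mul(Add(-3, Mul(13, -11)), -158), -139) = Add(Mul(Add(-3, -143), -158), -139) = Add(Mul(-146, -158), -139) = Add(23068, -139) = 22929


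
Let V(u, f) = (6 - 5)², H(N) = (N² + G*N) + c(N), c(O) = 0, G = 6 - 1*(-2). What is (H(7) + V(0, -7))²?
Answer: 11236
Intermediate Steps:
G = 8 (G = 6 + 2 = 8)
H(N) = N² + 8*N (H(N) = (N² + 8*N) + 0 = N² + 8*N)
V(u, f) = 1 (V(u, f) = 1² = 1)
(H(7) + V(0, -7))² = (7*(8 + 7) + 1)² = (7*15 + 1)² = (105 + 1)² = 106² = 11236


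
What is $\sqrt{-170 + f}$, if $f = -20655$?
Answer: $35 i \sqrt{17} \approx 144.31 i$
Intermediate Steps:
$\sqrt{-170 + f} = \sqrt{-170 - 20655} = \sqrt{-20825} = 35 i \sqrt{17}$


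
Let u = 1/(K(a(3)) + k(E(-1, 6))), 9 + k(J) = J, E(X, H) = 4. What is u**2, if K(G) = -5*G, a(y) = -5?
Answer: 1/400 ≈ 0.0025000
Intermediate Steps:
k(J) = -9 + J
u = 1/20 (u = 1/(-5*(-5) + (-9 + 4)) = 1/(25 - 5) = 1/20 ≈ 0.050000)
u**2 = (1/20)**2 = 1/400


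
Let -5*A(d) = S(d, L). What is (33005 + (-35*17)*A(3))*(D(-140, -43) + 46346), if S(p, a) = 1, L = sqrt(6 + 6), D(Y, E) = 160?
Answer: 1540464744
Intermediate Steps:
L = 2*sqrt(3) (L = sqrt(12) = 2*sqrt(3) ≈ 3.4641)
A(d) = -1/5 (A(d) = -1/5*1 = -1/5)
(33005 + (-35*17)*A(3))*(D(-140, -43) + 46346) = (33005 - 35*17*(-1/5))*(160 + 46346) = (33005 - 595*(-1/5))*46506 = (33005 + 119)*46506 = 33124*46506 = 1540464744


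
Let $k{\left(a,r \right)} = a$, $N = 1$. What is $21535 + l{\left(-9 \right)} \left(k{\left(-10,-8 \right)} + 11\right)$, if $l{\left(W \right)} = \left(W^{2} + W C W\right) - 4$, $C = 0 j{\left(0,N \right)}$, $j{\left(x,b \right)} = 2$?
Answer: $21612$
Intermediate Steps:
$C = 0$ ($C = 0 \cdot 2 = 0$)
$l{\left(W \right)} = -4 + W^{2}$ ($l{\left(W \right)} = \left(W^{2} + W 0 W\right) - 4 = \left(W^{2} + 0 W\right) - 4 = \left(W^{2} + 0\right) - 4 = W^{2} - 4 = -4 + W^{2}$)
$21535 + l{\left(-9 \right)} \left(k{\left(-10,-8 \right)} + 11\right) = 21535 + \left(-4 + \left(-9\right)^{2}\right) \left(-10 + 11\right) = 21535 + \left(-4 + 81\right) 1 = 21535 + 77 \cdot 1 = 21535 + 77 = 21612$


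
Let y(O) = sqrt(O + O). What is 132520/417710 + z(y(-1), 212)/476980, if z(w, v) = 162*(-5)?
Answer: 628710445/1992393158 ≈ 0.31556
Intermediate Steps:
y(O) = sqrt(2)*sqrt(O) (y(O) = sqrt(2*O) = sqrt(2)*sqrt(O))
z(w, v) = -810
132520/417710 + z(y(-1), 212)/476980 = 132520/417710 - 810/476980 = 132520*(1/417710) - 810*1/476980 = 13252/41771 - 81/47698 = 628710445/1992393158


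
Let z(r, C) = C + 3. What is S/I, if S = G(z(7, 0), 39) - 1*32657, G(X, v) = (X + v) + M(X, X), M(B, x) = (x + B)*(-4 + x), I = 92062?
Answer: -32621/92062 ≈ -0.35434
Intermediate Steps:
z(r, C) = 3 + C
M(B, x) = (-4 + x)*(B + x) (M(B, x) = (B + x)*(-4 + x) = (-4 + x)*(B + x))
G(X, v) = v - 7*X + 2*X² (G(X, v) = (X + v) + (X² - 4*X - 4*X + X*X) = (X + v) + (X² - 4*X - 4*X + X²) = (X + v) + (-8*X + 2*X²) = v - 7*X + 2*X²)
S = -32621 (S = (39 - 7*(3 + 0) + 2*(3 + 0)²) - 1*32657 = (39 - 7*3 + 2*3²) - 32657 = (39 - 21 + 2*9) - 32657 = (39 - 21 + 18) - 32657 = 36 - 32657 = -32621)
S/I = -32621/92062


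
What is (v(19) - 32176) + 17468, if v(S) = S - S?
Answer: -14708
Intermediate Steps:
v(S) = 0
(v(19) - 32176) + 17468 = (0 - 32176) + 17468 = -32176 + 17468 = -14708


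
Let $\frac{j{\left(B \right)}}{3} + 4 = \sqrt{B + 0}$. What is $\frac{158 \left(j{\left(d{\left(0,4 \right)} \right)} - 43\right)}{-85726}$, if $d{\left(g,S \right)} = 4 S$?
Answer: $\frac{3397}{42863} \approx 0.079252$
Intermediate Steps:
$j{\left(B \right)} = -12 + 3 \sqrt{B}$ ($j{\left(B \right)} = -12 + 3 \sqrt{B + 0} = -12 + 3 \sqrt{B}$)
$\frac{158 \left(j{\left(d{\left(0,4 \right)} \right)} - 43\right)}{-85726} = \frac{158 \left(\left(-12 + 3 \sqrt{4 \cdot 4}\right) - 43\right)}{-85726} = 158 \left(\left(-12 + 3 \sqrt{16}\right) - 43\right) \left(- \frac{1}{85726}\right) = 158 \left(\left(-12 + 3 \cdot 4\right) - 43\right) \left(- \frac{1}{85726}\right) = 158 \left(\left(-12 + 12\right) - 43\right) \left(- \frac{1}{85726}\right) = 158 \left(0 - 43\right) \left(- \frac{1}{85726}\right) = 158 \left(-43\right) \left(- \frac{1}{85726}\right) = \left(-6794\right) \left(- \frac{1}{85726}\right) = \frac{3397}{42863}$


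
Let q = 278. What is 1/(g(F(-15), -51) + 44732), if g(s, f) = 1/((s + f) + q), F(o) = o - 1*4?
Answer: 208/9304257 ≈ 2.2355e-5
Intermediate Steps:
F(o) = -4 + o (F(o) = o - 4 = -4 + o)
g(s, f) = 1/(278 + f + s) (g(s, f) = 1/((s + f) + 278) = 1/((f + s) + 278) = 1/(278 + f + s))
1/(g(F(-15), -51) + 44732) = 1/(1/(278 - 51 + (-4 - 15)) + 44732) = 1/(1/(278 - 51 - 19) + 44732) = 1/(1/208 + 44732) = 1/(9304257/208) = 208/9304257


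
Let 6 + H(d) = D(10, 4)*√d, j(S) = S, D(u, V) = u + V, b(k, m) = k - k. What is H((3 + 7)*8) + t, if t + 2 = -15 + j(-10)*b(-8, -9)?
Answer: -23 + 56*√5 ≈ 102.22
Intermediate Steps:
b(k, m) = 0
D(u, V) = V + u
H(d) = -6 + 14*√d (H(d) = -6 + (4 + 10)*√d = -6 + 14*√d)
t = -17 (t = -2 + (-15 - 10*0) = -2 + (-15 + 0) = -2 - 15 = -17)
H((3 + 7)*8) + t = (-6 + 14*√((3 + 7)*8)) - 17 = (-6 + 14*√(10*8)) - 17 = (-6 + 14*√80) - 17 = (-6 + 14*(4*√5)) - 17 = (-6 + 56*√5) - 17 = -23 + 56*√5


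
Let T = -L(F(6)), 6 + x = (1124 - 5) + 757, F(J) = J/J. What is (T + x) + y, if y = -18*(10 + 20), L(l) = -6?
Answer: 1336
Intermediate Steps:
F(J) = 1
x = 1870 (x = -6 + ((1124 - 5) + 757) = -6 + (1119 + 757) = -6 + 1876 = 1870)
y = -540 (y = -18*30 = -540)
T = 6 (T = -1*(-6) = 6)
(T + x) + y = (6 + 1870) - 540 = 1876 - 540 = 1336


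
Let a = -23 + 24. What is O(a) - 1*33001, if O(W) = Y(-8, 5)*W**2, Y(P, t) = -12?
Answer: -33013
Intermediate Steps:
a = 1
O(W) = -12*W**2
O(a) - 1*33001 = -12*1**2 - 1*33001 = -12*1 - 33001 = -12 - 33001 = -33013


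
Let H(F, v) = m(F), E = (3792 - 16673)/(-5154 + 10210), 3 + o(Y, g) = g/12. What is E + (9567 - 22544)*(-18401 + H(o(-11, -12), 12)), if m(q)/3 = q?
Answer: 1208108440175/5056 ≈ 2.3895e+8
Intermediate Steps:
o(Y, g) = -3 + g/12
m(q) = 3*q
E = -12881/5056 ≈ -2.5477
H(F, v) = 3*F
E + (9567 - 22544)*(-18401 + H(o(-11, -12), 12)) = -12881/5056 + (9567 - 22544)*(-18401 + 3*(-3 + (1/12)*(-12))) = -12881/5056 - 12977*(-18401 + 3*(-3 - 1)) = -12881/5056 - 12977*(-18401 + 3*(-4)) = -12881/5056 - 12977*(-18401 - 12) = -12881/5056 - 12977*(-18413) = -12881/5056 + 238945501 = 1208108440175/5056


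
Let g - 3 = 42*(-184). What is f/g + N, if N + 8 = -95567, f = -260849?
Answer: -738056026/7725 ≈ -95541.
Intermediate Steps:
g = -7725 (g = 3 + 42*(-184) = 3 - 7728 = -7725)
N = -95575 (N = -8 - 95567 = -95575)
f/g + N = -260849/(-7725) - 95575 = -260849*(-1/7725) - 95575 = 260849/7725 - 95575 = -738056026/7725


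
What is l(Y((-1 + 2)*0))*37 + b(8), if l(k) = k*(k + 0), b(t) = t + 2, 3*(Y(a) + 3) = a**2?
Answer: 343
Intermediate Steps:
Y(a) = -3 + a**2/3
b(t) = 2 + t
l(k) = k**2 (l(k) = k*k = k**2)
l(Y((-1 + 2)*0))*37 + b(8) = (-3 + ((-1 + 2)*0)**2/3)**2*37 + (2 + 8) = (-3 + (1*0)**2/3)**2*37 + 10 = (-3 + (1/3)*0**2)**2*37 + 10 = (-3 + (1/3)*0)**2*37 + 10 = (-3 + 0)**2*37 + 10 = (-3)**2*37 + 10 = 9*37 + 10 = 333 + 10 = 343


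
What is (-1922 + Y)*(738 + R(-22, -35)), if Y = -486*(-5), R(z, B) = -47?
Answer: 351028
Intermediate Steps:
Y = 2430
(-1922 + Y)*(738 + R(-22, -35)) = (-1922 + 2430)*(738 - 47) = 508*691 = 351028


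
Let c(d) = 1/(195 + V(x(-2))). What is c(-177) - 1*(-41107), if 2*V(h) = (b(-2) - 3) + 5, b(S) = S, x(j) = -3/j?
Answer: 8015866/195 ≈ 41107.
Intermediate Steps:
V(h) = 0 (V(h) = ((-2 - 3) + 5)/2 = (-5 + 5)/2 = (½)*0 = 0)
c(d) = 1/195 (c(d) = 1/(195 + 0) = 1/195)
c(-177) - 1*(-41107) = 1/195 - 1*(-41107) = 1/195 + 41107 = 8015866/195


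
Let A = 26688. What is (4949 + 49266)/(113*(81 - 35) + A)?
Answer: 54215/31886 ≈ 1.7003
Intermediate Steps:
(4949 + 49266)/(113*(81 - 35) + A) = (4949 + 49266)/(113*(81 - 35) + 26688) = 54215/(113*46 + 26688) = 54215/(5198 + 26688) = 54215/31886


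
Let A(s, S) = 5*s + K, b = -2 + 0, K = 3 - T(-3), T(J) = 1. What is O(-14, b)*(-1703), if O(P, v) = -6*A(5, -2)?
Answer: 275886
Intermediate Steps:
K = 2 (K = 3 - 1*1 = 3 - 1 = 2)
b = -2
A(s, S) = 2 + 5*s (A(s, S) = 5*s + 2 = 2 + 5*s)
O(P, v) = -162 (O(P, v) = -6*(2 + 5*5) = -6*(2 + 25) = -6*27 = -162)
O(-14, b)*(-1703) = -162*(-1703) = 275886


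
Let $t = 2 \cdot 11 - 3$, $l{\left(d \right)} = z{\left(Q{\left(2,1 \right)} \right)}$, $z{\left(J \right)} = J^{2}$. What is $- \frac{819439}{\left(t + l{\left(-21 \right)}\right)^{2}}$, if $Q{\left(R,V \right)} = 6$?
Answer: $- \frac{819439}{3025} \approx -270.89$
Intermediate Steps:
$l{\left(d \right)} = 36$ ($l{\left(d \right)} = 6^{2} = 36$)
$t = 19$ ($t = 22 - 3 = 19$)
$- \frac{819439}{\left(t + l{\left(-21 \right)}\right)^{2}} = - \frac{819439}{\left(19 + 36\right)^{2}} = - \frac{819439}{55^{2}} = - \frac{819439}{3025}$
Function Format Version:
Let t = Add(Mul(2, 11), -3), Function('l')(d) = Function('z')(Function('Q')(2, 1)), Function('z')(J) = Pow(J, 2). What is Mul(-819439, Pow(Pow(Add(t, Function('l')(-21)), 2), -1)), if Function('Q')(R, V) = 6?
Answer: Rational(-819439, 3025) ≈ -270.89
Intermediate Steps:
Function('l')(d) = 36 (Function('l')(d) = Pow(6, 2) = 36)
t = 19 (t = Add(22, -3) = 19)
Mul(-819439, Pow(Pow(Add(t, Function('l')(-21)), 2), -1)) = Mul(-819439, Pow(Pow(Add(19, 36), 2), -1)) = Mul(-819439, Pow(Pow(55, 2), -1)) = Mul(-819439, Pow(3025, -1)) = Mul(-819439, Rational(1, 3025)) = Rational(-819439, 3025)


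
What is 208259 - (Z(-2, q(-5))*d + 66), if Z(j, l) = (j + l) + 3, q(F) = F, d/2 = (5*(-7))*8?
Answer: 205953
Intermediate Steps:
d = -560 (d = 2*((5*(-7))*8) = 2*(-35*8) = 2*(-280) = -560)
Z(j, l) = 3 + j + l
208259 - (Z(-2, q(-5))*d + 66) = 208259 - ((3 - 2 - 5)*(-560) + 66) = 208259 - (-4*(-560) + 66) = 208259 - (2240 + 66) = 208259 - 1*2306 = 208259 - 2306 = 205953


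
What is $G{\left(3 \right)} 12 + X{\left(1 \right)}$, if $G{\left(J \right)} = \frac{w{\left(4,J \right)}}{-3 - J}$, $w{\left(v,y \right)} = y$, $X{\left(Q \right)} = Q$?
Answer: $-5$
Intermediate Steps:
$G{\left(J \right)} = \frac{J}{-3 - J}$
$G{\left(3 \right)} 12 + X{\left(1 \right)} = \left(-1\right) 3 \frac{1}{3 + 3} \cdot 12 + 1 = \left(-1\right) 3 \cdot \frac{1}{6} \cdot 12 + 1 = \left(- \frac{1}{2}\right) 12 + 1 = -6 + 1 = -5$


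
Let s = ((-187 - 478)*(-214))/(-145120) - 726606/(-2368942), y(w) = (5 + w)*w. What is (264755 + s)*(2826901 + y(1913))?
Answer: 29562633768832352513325/17189043152 ≈ 1.7199e+12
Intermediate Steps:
y(w) = w*(5 + w)
s = -11583953665/17189043152 (s = -665*(-214)*(-1/145120) - 726606*(-1/2368942) = 142310*(-1/145120) + 363303/1184471 = -14231/14512 + 363303/1184471 = -11583953665/17189043152 ≈ -0.67391)
(264755 + s)*(2826901 + y(1913)) = (264755 - 11583953665/17189043152)*(2826901 + 1913*(5 + 1913)) = 4550873535754095*(2826901 + 1913*1918)/17189043152 = 4550873535754095*(2826901 + 3669134)/17189043152 = (4550873535754095/17189043152)*6496035 = 29562633768832352513325/17189043152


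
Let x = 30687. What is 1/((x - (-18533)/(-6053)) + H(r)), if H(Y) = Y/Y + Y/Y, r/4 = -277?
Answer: 6053/185741984 ≈ 3.2588e-5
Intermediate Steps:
r = -1108 (r = 4*(-277) = -1108)
H(Y) = 2 (H(Y) = 1 + 1 = 2)
1/((x - (-18533)/(-6053)) + H(r)) = 1/((30687 - (-18533)/(-6053)) + 2) = 1/((30687 - (-18533)*(-1)/6053) + 2) = 1/((30687 - 1*18533/6053) + 2) = 1/((30687 - 18533/6053) + 2) = 1/(185729878/6053 + 2) = 1/(185741984/6053) = 6053/185741984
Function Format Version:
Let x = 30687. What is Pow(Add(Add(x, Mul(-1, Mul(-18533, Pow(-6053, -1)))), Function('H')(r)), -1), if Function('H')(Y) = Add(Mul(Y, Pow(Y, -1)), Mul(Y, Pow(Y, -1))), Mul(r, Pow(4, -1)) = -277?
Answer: Rational(6053, 185741984) ≈ 3.2588e-5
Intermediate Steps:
r = -1108 (r = Mul(4, -277) = -1108)
Function('H')(Y) = 2 (Function('H')(Y) = Add(1, 1) = 2)
Pow(Add(Add(x, Mul(-1, Mul(-18533, Pow(-6053, -1)))), Function('H')(r)), -1) = Pow(Add(Add(30687, Mul(-1, Mul(-18533, Pow(-6053, -1)))), 2), -1) = Pow(Add(Add(30687, Mul(-1, Mul(-18533, Rational(-1, 6053)))), 2), -1) = Pow(Add(Add(30687, Mul(-1, Rational(18533, 6053))), 2), -1) = Pow(Add(Add(30687, Rational(-18533, 6053)), 2), -1) = Pow(Add(Rational(185729878, 6053), 2), -1) = Pow(Rational(185741984, 6053), -1) = Rational(6053, 185741984)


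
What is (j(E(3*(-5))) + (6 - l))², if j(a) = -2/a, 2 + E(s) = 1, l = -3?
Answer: 121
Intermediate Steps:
E(s) = -1 (E(s) = -2 + 1 = -1)
(j(E(3*(-5))) + (6 - l))² = (-2/(-1) + (6 - 1*(-3)))² = (-2*(-1) + (6 + 3))² = (2 + 9)² = 11² = 121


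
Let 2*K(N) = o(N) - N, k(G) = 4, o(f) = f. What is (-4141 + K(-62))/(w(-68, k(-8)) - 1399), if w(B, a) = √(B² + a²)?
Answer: 5793259/1952561 + 16564*√290/1952561 ≈ 3.1115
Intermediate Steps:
K(N) = 0 (K(N) = (N - N)/2 = (½)*0 = 0)
(-4141 + K(-62))/(w(-68, k(-8)) - 1399) = (-4141 + 0)/(√((-68)² + 4²) - 1399) = -4141/(√(4624 + 16) - 1399) = -4141/(√4640 - 1399) = -4141/(4*√290 - 1399) = -4141/(-1399 + 4*√290)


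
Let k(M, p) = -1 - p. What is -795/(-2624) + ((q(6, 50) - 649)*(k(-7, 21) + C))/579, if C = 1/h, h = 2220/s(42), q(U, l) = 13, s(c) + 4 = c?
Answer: 6872148169/281069760 ≈ 24.450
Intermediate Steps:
s(c) = -4 + c
h = 1110/19 (h = 2220/(-4 + 42) = 2220/38 = 2220*(1/38) = 1110/19 ≈ 58.421)
C = 19/1110 (C = 1/(1110/19) = 19/1110 ≈ 0.017117)
-795/(-2624) + ((q(6, 50) - 649)*(k(-7, 21) + C))/579 = -795/(-2624) + ((13 - 649)*((-1 - 1*21) + 19/1110))/579 = -795*(-1/2624) - 636*((-1 - 21) + 19/1110)*(1/579) = 795/2624 - 636*(-22 + 19/1110)*(1/579) = 795/2624 - 636*(-24401/1110)*(1/579) = 795/2624 + (2586506/185)*(1/579) = 795/2624 + 2586506/107115 = 6872148169/281069760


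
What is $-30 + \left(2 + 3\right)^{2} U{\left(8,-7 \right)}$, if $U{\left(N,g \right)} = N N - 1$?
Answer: $1545$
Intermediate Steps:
$U{\left(N,g \right)} = -1 + N^{2}$ ($U{\left(N,g \right)} = N^{2} - 1 = -1 + N^{2}$)
$-30 + \left(2 + 3\right)^{2} U{\left(8,-7 \right)} = -30 + \left(2 + 3\right)^{2} \left(-1 + 8^{2}\right) = -30 + 5^{2} \left(-1 + 64\right) = -30 + 25 \cdot 63 = -30 + 1575 = 1545$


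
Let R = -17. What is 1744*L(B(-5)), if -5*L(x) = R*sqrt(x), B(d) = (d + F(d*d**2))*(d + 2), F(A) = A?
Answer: 29648*sqrt(390)/5 ≈ 1.1710e+5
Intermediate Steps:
B(d) = (2 + d)*(d + d**3) (B(d) = (d + d*d**2)*(d + 2) = (d + d**3)*(2 + d) = (2 + d)*(d + d**3))
L(x) = 17*sqrt(x)/5 (L(x) = -(-17)*sqrt(x)/5 = 17*sqrt(x)/5)
1744*L(B(-5)) = 1744*(17*sqrt(-5*(2 - 5 + (-5)**3 + 2*(-5)**2))/5) = 1744*(17*sqrt(-5*(2 - 5 - 125 + 2*25))/5) = 1744*(17*sqrt(-5*(2 - 5 - 125 + 50))/5) = 1744*(17*sqrt(-5*(-78))/5) = 1744*(17*sqrt(390)/5) = 29648*sqrt(390)/5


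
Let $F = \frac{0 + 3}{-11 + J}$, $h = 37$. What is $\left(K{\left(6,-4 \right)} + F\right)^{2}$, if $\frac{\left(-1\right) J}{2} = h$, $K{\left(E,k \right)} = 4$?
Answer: $\frac{113569}{7225} \approx 15.719$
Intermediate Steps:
$J = -74$ ($J = \left(-2\right) 37 = -74$)
$F = - \frac{3}{85}$ ($F = \frac{0 + 3}{-11 - 74} = \frac{3}{-85} = 3 \left(- \frac{1}{85}\right) = - \frac{3}{85} \approx -0.035294$)
$\left(K{\left(6,-4 \right)} + F\right)^{2} = \left(4 - \frac{3}{85}\right)^{2} = \left(\frac{337}{85}\right)^{2} = \frac{113569}{7225}$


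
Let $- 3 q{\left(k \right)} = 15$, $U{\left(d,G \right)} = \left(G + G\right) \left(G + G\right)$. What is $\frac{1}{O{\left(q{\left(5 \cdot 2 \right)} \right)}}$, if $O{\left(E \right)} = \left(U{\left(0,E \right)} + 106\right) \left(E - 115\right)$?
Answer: $- \frac{1}{24720} \approx -4.0453 \cdot 10^{-5}$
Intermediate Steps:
$U{\left(d,G \right)} = 4 G^{2}$ ($U{\left(d,G \right)} = 2 G 2 G = 4 G^{2}$)
$q{\left(k \right)} = -5$ ($q{\left(k \right)} = \left(- \frac{1}{3}\right) 15 = -5$)
$O{\left(E \right)} = \left(-115 + E\right) \left(106 + 4 E^{2}\right)$ ($O{\left(E \right)} = \left(4 E^{2} + 106\right) \left(E - 115\right) = \left(106 + 4 E^{2}\right) \left(-115 + E\right) = \left(-115 + E\right) \left(106 + 4 E^{2}\right)$)
$\frac{1}{O{\left(q{\left(5 \cdot 2 \right)} \right)}} = \frac{1}{-12190 - 460 \left(-5\right)^{2} + 4 \left(-5\right)^{3} + 106 \left(-5\right)} = \frac{1}{-12190 - 11500 + 4 \left(-125\right) - 530} = \frac{1}{-12190 - 11500 - 500 - 530} = \frac{1}{-24720} = - \frac{1}{24720}$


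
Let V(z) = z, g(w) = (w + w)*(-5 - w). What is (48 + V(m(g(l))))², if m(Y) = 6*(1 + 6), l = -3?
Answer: 8100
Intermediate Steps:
g(w) = 2*w*(-5 - w) (g(w) = (2*w)*(-5 - w) = 2*w*(-5 - w))
m(Y) = 42 (m(Y) = 6*7 = 42)
(48 + V(m(g(l))))² = (48 + 42)² = 90² = 8100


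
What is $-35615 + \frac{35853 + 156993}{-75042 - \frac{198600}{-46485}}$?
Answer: $- \frac{4141289019662}{116270959} \approx -35618.0$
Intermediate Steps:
$-35615 + \frac{35853 + 156993}{-75042 - \frac{198600}{-46485}} = -35615 + \frac{192846}{-75042 - - \frac{13240}{3099}} = -35615 + \frac{192846}{-75042 + \frac{13240}{3099}} = -35615 + \frac{192846}{- \frac{232541918}{3099}} = -35615 + 192846 \left(- \frac{3099}{232541918}\right) = -35615 - \frac{298814877}{116270959} = - \frac{4141289019662}{116270959}$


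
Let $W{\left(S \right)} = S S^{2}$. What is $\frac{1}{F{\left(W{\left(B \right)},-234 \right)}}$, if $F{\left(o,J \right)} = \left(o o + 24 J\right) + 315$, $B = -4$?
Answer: $- \frac{1}{1205} \approx -0.00082988$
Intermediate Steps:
$W{\left(S \right)} = S^{3}$
$F{\left(o,J \right)} = 315 + o^{2} + 24 J$ ($F{\left(o,J \right)} = \left(o^{2} + 24 J\right) + 315 = 315 + o^{2} + 24 J$)
$\frac{1}{F{\left(W{\left(B \right)},-234 \right)}} = \frac{1}{315 + \left(\left(-4\right)^{3}\right)^{2} + 24 \left(-234\right)} = \frac{1}{315 + \left(-64\right)^{2} - 5616} = \frac{1}{315 + 4096 - 5616} = \frac{1}{-1205} = - \frac{1}{1205}$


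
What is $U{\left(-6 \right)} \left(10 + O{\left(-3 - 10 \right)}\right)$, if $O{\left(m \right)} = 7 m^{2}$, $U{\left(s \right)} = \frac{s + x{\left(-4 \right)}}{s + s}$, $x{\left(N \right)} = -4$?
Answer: $\frac{5965}{6} \approx 994.17$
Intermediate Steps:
$U{\left(s \right)} = \frac{-4 + s}{2 s}$ ($U{\left(s \right)} = \frac{s - 4}{s + s} = \frac{-4 + s}{2 s}$)
$U{\left(-6 \right)} \left(10 + O{\left(-3 - 10 \right)}\right) = \frac{-4 - 6}{2 \left(-6\right)} \left(10 + 7 \left(-3 - 10\right)^{2}\right) = \frac{1}{2} \left(- \frac{1}{6}\right) \left(-10\right) \left(10 + 7 \left(-3 - 10\right)^{2}\right) = \frac{5 \left(10 + 7 \left(-13\right)^{2}\right)}{6} = \frac{5 \left(10 + 7 \cdot 169\right)}{6} = \frac{5 \left(10 + 1183\right)}{6} = \frac{5}{6} \cdot 1193 = \frac{5965}{6}$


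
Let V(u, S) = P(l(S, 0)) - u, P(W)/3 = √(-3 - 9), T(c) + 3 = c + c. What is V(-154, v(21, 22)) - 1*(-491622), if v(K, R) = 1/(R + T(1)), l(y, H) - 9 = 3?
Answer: 491776 + 6*I*√3 ≈ 4.9178e+5 + 10.392*I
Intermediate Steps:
l(y, H) = 12 (l(y, H) = 9 + 3 = 12)
T(c) = -3 + 2*c (T(c) = -3 + (c + c) = -3 + 2*c)
P(W) = 6*I*√3 (P(W) = 3*√(-3 - 9) = 3*√(-12) = 3*(2*I*√3) = 6*I*√3)
v(K, R) = 1/(-1 + R) (v(K, R) = 1/(R + (-3 + 2*1)) = 1/(R + (-3 + 2)) = 1/(R - 1) = 1/(-1 + R))
V(u, S) = -u + 6*I*√3 (V(u, S) = 6*I*√3 - u = -u + 6*I*√3)
V(-154, v(21, 22)) - 1*(-491622) = (-1*(-154) + 6*I*√3) - 1*(-491622) = (154 + 6*I*√3) + 491622 = 491776 + 6*I*√3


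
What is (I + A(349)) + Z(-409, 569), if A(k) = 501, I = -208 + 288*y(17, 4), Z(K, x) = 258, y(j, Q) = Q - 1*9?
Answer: -889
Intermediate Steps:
y(j, Q) = -9 + Q (y(j, Q) = Q - 9 = -9 + Q)
I = -1648 (I = -208 + 288*(-9 + 4) = -208 + 288*(-5) = -208 - 1440 = -1648)
(I + A(349)) + Z(-409, 569) = (-1648 + 501) + 258 = -1147 + 258 = -889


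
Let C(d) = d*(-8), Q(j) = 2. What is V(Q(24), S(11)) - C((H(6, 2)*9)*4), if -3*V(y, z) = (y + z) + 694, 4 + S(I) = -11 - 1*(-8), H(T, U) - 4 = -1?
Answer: 1903/3 ≈ 634.33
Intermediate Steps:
H(T, U) = 3 (H(T, U) = 4 - 1 = 3)
S(I) = -7 (S(I) = -4 + (-11 - 1*(-8)) = -4 + (-11 + 8) = -4 - 3 = -7)
V(y, z) = -694/3 - y/3 - z/3 (V(y, z) = -((y + z) + 694)/3 = -(694 + y + z)/3 = -694/3 - y/3 - z/3)
C(d) = -8*d
V(Q(24), S(11)) - C((H(6, 2)*9)*4) = (-694/3 - 1/3*2 - 1/3*(-7)) - (-8)*(3*9)*4 = (-694/3 - 2/3 + 7/3) - (-8)*27*4 = -689/3 - (-8)*108 = -689/3 - 1*(-864) = -689/3 + 864 = 1903/3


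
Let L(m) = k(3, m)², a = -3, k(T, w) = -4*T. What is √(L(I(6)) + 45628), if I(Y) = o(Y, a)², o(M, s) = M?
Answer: 2*√11443 ≈ 213.94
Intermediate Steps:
I(Y) = Y²
L(m) = 144 (L(m) = (-4*3)² = (-12)² = 144)
√(L(I(6)) + 45628) = √(144 + 45628) = √45772 = 2*√11443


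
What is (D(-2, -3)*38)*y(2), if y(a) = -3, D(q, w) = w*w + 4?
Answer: -1482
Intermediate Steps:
D(q, w) = 4 + w² (D(q, w) = w² + 4 = 4 + w²)
(D(-2, -3)*38)*y(2) = ((4 + (-3)²)*38)*(-3) = ((4 + 9)*38)*(-3) = (13*38)*(-3) = 494*(-3) = -1482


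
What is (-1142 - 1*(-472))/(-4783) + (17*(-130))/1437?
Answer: -9607640/6873171 ≈ -1.3978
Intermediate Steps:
(-1142 - 1*(-472))/(-4783) + (17*(-130))/1437 = (-1142 + 472)*(-1/4783) - 2210*1/1437 = -670*(-1/4783) - 2210/1437 = 670/4783 - 2210/1437 = -9607640/6873171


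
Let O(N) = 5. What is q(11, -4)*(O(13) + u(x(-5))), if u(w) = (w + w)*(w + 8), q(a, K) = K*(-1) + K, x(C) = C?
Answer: 0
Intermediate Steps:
q(a, K) = 0 (q(a, K) = -K + K = 0)
u(w) = 2*w*(8 + w) (u(w) = (2*w)*(8 + w) = 2*w*(8 + w))
q(11, -4)*(O(13) + u(x(-5))) = 0*(5 + 2*(-5)*(8 - 5)) = 0*(5 + 2*(-5)*3) = 0*(5 - 30) = 0*(-25) = 0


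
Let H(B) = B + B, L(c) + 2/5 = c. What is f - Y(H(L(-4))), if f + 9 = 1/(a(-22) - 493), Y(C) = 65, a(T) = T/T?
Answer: -36409/492 ≈ -74.002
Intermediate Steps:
L(c) = -⅖ + c
H(B) = 2*B
a(T) = 1
f = -4429/492 (f = -9 + 1/(1 - 493) = -9 + 1/(-492) = -9 - 1/492 = -4429/492 ≈ -9.0020)
f - Y(H(L(-4))) = -4429/492 - 1*65 = -4429/492 - 65 = -36409/492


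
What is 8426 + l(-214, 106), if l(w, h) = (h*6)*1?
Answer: 9062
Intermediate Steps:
l(w, h) = 6*h (l(w, h) = (6*h)*1 = 6*h)
8426 + l(-214, 106) = 8426 + 6*106 = 8426 + 636 = 9062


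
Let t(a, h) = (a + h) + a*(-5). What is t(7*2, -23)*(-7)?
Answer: 553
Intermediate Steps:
t(a, h) = h - 4*a (t(a, h) = (a + h) - 5*a = h - 4*a)
t(7*2, -23)*(-7) = (-23 - 28*2)*(-7) = (-23 - 4*14)*(-7) = (-23 - 56)*(-7) = -79*(-7) = 553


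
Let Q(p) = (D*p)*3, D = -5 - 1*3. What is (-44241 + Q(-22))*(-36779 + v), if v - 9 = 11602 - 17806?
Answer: 1878522462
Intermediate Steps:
D = -8 (D = -5 - 3 = -8)
v = -6195 (v = 9 + (11602 - 17806) = 9 - 6204 = -6195)
Q(p) = -24*p (Q(p) = -8*p*3 = -24*p)
(-44241 + Q(-22))*(-36779 + v) = (-44241 - 24*(-22))*(-36779 - 6195) = (-44241 + 528)*(-42974) = -43713*(-42974) = 1878522462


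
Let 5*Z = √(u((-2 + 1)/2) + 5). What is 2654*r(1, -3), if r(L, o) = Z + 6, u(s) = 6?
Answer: 15924 + 2654*√11/5 ≈ 17684.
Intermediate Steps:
Z = √11/5 (Z = √(6 + 5)/5 = √11/5 ≈ 0.66333)
r(L, o) = 6 + √11/5 (r(L, o) = √11/5 + 6 = 6 + √11/5)
2654*r(1, -3) = 2654*(6 + √11/5) = 15924 + 2654*√11/5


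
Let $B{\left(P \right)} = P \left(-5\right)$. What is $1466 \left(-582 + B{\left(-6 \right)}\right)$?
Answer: $-809232$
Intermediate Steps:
$B{\left(P \right)} = - 5 P$
$1466 \left(-582 + B{\left(-6 \right)}\right) = 1466 \left(-582 - -30\right) = 1466 \left(-582 + 30\right) = 1466 \left(-552\right) = -809232$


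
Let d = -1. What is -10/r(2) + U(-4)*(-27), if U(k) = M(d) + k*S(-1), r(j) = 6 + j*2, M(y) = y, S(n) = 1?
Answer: 134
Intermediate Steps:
r(j) = 6 + 2*j
U(k) = -1 + k (U(k) = -1 + k*1 = -1 + k)
-10/r(2) + U(-4)*(-27) = -10/(6 + 2*2) + (-1 - 4)*(-27) = -10/(6 + 4) - 5*(-27) = -10/10 + 135 = -10*⅒ + 135 = -1 + 135 = 134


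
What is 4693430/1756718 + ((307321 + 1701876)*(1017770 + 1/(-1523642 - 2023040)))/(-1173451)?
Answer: -6370386861154298421737367/3655605026609705938 ≈ -1.7426e+6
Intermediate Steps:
4693430/1756718 + ((307321 + 1701876)*(1017770 + 1/(-1523642 - 2023040)))/(-1173451) = 4693430*(1/1756718) + (2009197*(1017770 + 1/(-3546682)))*(-1/1173451) = 2346715/878359 + (2009197*(1017770 - 1/3546682))*(-1/1173451) = 2346715/878359 + (2009197*(3609706539139/3546682))*(-1/1173451) = 2346715/878359 + (7252611549318461383/3546682)*(-1/1173451) = 2346715/878359 - 7252611549318461383/4161857539582 = -6370386861154298421737367/3655605026609705938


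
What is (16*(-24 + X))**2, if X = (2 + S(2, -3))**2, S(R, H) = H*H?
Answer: 2408704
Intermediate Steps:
S(R, H) = H**2
X = 121 (X = (2 + (-3)**2)**2 = (2 + 9)**2 = 11**2 = 121)
(16*(-24 + X))**2 = (16*(-24 + 121))**2 = (16*97)**2 = 1552**2 = 2408704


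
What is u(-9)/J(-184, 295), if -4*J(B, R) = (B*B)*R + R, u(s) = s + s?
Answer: 72/9987815 ≈ 7.2088e-6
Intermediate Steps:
u(s) = 2*s
J(B, R) = -R/4 - R*B**2/4 (J(B, R) = -((B*B)*R + R)/4 = -(B**2*R + R)/4 = -(R*B**2 + R)/4 = -(R + R*B**2)/4 = -R/4 - R*B**2/4)
u(-9)/J(-184, 295) = (2*(-9))/((-1/4*295*(1 + (-184)**2))) = -18*(-4/(295*(1 + 33856))) = -18/((-1/4*295*33857)) = -18/(-9987815/4) = -18*(-4/9987815) = 72/9987815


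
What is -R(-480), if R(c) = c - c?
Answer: 0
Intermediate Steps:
R(c) = 0
-R(-480) = -1*0 = 0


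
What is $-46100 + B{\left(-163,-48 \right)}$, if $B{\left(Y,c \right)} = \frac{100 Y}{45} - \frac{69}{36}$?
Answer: $- \frac{1672709}{36} \approx -46464.0$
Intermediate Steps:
$B{\left(Y,c \right)} = - \frac{23}{12} + \frac{20 Y}{9}$ ($B{\left(Y,c \right)} = 100 Y \frac{1}{45} - \frac{23}{12} = \frac{20 Y}{9} - \frac{23}{12} = - \frac{23}{12} + \frac{20 Y}{9}$)
$-46100 + B{\left(-163,-48 \right)} = -46100 + \left(- \frac{23}{12} + \frac{20}{9} \left(-163\right)\right) = -46100 - \frac{13109}{36} = - \frac{1672709}{36}$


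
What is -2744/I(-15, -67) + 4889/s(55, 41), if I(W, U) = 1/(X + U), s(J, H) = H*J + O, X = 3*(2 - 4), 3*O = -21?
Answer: 450306265/2248 ≈ 2.0031e+5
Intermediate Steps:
O = -7 (O = (⅓)*(-21) = -7)
X = -6 (X = 3*(-2) = -6)
s(J, H) = -7 + H*J (s(J, H) = H*J - 7 = -7 + H*J)
I(W, U) = 1/(-6 + U)
-2744/I(-15, -67) + 4889/s(55, 41) = -2744/(1/(-6 - 67)) + 4889/(-7 + 41*55) = -2744/(1/(-73)) + 4889/(-7 + 2255) = -2744/(-1/73) + 4889/2248 = -2744*(-73) + 4889*(1/2248) = 200312 + 4889/2248 = 450306265/2248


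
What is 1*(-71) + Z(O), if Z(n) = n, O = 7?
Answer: -64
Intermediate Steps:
1*(-71) + Z(O) = 1*(-71) + 7 = -71 + 7 = -64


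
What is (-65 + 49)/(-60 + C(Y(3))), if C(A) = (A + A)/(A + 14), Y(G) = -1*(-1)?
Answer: 120/449 ≈ 0.26726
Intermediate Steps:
Y(G) = 1
C(A) = 2*A/(14 + A) (C(A) = (2*A)/(14 + A) = 2*A/(14 + A))
(-65 + 49)/(-60 + C(Y(3))) = (-65 + 49)/(-60 + 2*1/(14 + 1)) = -16/(-60 + 2*1/15) = -16/(-60 + 2*1*(1/15)) = -16/(-60 + 2/15) = -16/(-898/15) = -15/898*(-16) = 120/449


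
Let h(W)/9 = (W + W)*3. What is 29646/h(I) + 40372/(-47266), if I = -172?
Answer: -16446509/4064876 ≈ -4.0460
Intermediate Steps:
h(W) = 54*W (h(W) = 9*((W + W)*3) = 9*((2*W)*3) = 9*(6*W) = 54*W)
29646/h(I) + 40372/(-47266) = 29646/((54*(-172))) + 40372/(-47266) = 29646/(-9288) + 40372*(-1/47266) = 29646*(-1/9288) - 20186/23633 = -549/172 - 20186/23633 = -16446509/4064876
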